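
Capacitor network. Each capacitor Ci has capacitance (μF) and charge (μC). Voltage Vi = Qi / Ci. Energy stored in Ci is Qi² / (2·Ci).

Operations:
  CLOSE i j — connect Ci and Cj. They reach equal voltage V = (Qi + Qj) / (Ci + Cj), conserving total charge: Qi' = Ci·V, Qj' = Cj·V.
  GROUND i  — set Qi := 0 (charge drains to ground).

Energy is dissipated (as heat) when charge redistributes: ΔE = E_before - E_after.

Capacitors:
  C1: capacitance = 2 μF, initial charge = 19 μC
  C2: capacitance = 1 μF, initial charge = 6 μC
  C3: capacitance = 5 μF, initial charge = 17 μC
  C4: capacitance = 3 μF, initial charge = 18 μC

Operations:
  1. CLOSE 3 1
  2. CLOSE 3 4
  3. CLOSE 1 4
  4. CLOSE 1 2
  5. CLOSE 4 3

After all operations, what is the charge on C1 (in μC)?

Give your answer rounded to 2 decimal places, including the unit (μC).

Initial: C1(2μF, Q=19μC, V=9.50V), C2(1μF, Q=6μC, V=6.00V), C3(5μF, Q=17μC, V=3.40V), C4(3μF, Q=18μC, V=6.00V)
Op 1: CLOSE 3-1: Q_total=36.00, C_total=7.00, V=5.14; Q3=25.71, Q1=10.29; dissipated=26.579
Op 2: CLOSE 3-4: Q_total=43.71, C_total=8.00, V=5.46; Q3=27.32, Q4=16.39; dissipated=0.689
Op 3: CLOSE 1-4: Q_total=26.68, C_total=5.00, V=5.34; Q1=10.67, Q4=16.01; dissipated=0.062
Op 4: CLOSE 1-2: Q_total=16.67, C_total=3.00, V=5.56; Q1=11.11, Q2=5.56; dissipated=0.147
Op 5: CLOSE 4-3: Q_total=43.33, C_total=8.00, V=5.42; Q4=16.25, Q3=27.08; dissipated=0.015
Final charges: Q1=11.11, Q2=5.56, Q3=27.08, Q4=16.25

Answer: 11.11 μC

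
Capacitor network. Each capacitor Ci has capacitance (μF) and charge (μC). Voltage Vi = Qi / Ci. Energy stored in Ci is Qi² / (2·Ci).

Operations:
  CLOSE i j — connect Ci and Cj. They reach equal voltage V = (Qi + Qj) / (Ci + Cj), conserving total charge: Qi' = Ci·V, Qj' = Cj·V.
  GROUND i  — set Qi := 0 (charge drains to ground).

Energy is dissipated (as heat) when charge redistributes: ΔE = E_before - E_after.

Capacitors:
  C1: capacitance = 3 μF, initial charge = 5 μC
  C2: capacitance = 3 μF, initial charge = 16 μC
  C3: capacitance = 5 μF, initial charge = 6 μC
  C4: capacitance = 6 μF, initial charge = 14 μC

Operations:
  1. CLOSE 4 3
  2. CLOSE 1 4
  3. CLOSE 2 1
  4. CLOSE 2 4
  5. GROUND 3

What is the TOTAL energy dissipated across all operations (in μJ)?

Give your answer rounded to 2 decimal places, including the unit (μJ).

Answer: 22.75 μJ

Derivation:
Initial: C1(3μF, Q=5μC, V=1.67V), C2(3μF, Q=16μC, V=5.33V), C3(5μF, Q=6μC, V=1.20V), C4(6μF, Q=14μC, V=2.33V)
Op 1: CLOSE 4-3: Q_total=20.00, C_total=11.00, V=1.82; Q4=10.91, Q3=9.09; dissipated=1.752
Op 2: CLOSE 1-4: Q_total=15.91, C_total=9.00, V=1.77; Q1=5.30, Q4=10.61; dissipated=0.023
Op 3: CLOSE 2-1: Q_total=21.30, C_total=6.00, V=3.55; Q2=10.65, Q1=10.65; dissipated=9.535
Op 4: CLOSE 2-4: Q_total=21.26, C_total=9.00, V=2.36; Q2=7.09, Q4=14.17; dissipated=3.178
Op 5: GROUND 3: Q3=0; energy lost=8.264
Total dissipated: 22.753 μJ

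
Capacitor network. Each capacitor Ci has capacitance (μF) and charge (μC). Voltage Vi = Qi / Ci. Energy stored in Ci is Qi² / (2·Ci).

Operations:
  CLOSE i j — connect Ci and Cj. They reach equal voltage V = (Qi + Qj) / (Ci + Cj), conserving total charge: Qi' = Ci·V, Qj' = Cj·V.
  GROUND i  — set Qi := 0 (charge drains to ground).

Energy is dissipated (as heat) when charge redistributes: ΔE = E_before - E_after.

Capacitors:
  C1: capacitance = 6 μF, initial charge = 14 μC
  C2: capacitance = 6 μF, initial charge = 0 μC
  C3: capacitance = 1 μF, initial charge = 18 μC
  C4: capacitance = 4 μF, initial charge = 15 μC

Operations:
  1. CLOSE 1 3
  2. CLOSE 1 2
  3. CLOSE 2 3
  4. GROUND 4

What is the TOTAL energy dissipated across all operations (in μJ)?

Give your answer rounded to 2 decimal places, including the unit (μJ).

Answer: 166.90 μJ

Derivation:
Initial: C1(6μF, Q=14μC, V=2.33V), C2(6μF, Q=0μC, V=0.00V), C3(1μF, Q=18μC, V=18.00V), C4(4μF, Q=15μC, V=3.75V)
Op 1: CLOSE 1-3: Q_total=32.00, C_total=7.00, V=4.57; Q1=27.43, Q3=4.57; dissipated=105.190
Op 2: CLOSE 1-2: Q_total=27.43, C_total=12.00, V=2.29; Q1=13.71, Q2=13.71; dissipated=31.347
Op 3: CLOSE 2-3: Q_total=18.29, C_total=7.00, V=2.61; Q2=15.67, Q3=2.61; dissipated=2.239
Op 4: GROUND 4: Q4=0; energy lost=28.125
Total dissipated: 166.901 μJ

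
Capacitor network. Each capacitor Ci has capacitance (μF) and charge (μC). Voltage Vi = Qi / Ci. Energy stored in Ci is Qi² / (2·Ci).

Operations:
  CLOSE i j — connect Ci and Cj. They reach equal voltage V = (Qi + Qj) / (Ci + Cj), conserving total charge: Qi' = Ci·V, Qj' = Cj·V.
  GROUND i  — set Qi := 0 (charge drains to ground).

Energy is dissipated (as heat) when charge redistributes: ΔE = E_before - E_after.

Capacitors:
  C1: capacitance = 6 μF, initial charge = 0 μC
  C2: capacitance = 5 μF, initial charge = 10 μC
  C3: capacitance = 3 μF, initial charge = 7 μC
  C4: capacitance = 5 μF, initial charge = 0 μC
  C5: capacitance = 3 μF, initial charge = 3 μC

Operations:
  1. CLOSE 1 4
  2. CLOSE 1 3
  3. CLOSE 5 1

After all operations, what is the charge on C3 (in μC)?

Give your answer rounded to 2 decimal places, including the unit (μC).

Initial: C1(6μF, Q=0μC, V=0.00V), C2(5μF, Q=10μC, V=2.00V), C3(3μF, Q=7μC, V=2.33V), C4(5μF, Q=0μC, V=0.00V), C5(3μF, Q=3μC, V=1.00V)
Op 1: CLOSE 1-4: Q_total=0.00, C_total=11.00, V=0.00; Q1=0.00, Q4=0.00; dissipated=0.000
Op 2: CLOSE 1-3: Q_total=7.00, C_total=9.00, V=0.78; Q1=4.67, Q3=2.33; dissipated=5.444
Op 3: CLOSE 5-1: Q_total=7.67, C_total=9.00, V=0.85; Q5=2.56, Q1=5.11; dissipated=0.049
Final charges: Q1=5.11, Q2=10.00, Q3=2.33, Q4=0.00, Q5=2.56

Answer: 2.33 μC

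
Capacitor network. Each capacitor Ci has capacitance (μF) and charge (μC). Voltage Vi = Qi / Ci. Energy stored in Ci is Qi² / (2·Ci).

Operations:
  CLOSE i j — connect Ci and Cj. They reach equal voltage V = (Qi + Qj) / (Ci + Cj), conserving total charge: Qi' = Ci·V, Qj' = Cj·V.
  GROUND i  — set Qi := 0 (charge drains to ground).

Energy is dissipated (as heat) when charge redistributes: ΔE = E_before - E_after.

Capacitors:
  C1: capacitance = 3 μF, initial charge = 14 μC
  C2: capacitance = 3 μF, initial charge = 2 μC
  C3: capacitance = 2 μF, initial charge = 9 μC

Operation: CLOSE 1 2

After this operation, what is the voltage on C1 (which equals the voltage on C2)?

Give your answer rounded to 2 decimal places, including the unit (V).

Initial: C1(3μF, Q=14μC, V=4.67V), C2(3μF, Q=2μC, V=0.67V), C3(2μF, Q=9μC, V=4.50V)
Op 1: CLOSE 1-2: Q_total=16.00, C_total=6.00, V=2.67; Q1=8.00, Q2=8.00; dissipated=12.000

Answer: 2.67 V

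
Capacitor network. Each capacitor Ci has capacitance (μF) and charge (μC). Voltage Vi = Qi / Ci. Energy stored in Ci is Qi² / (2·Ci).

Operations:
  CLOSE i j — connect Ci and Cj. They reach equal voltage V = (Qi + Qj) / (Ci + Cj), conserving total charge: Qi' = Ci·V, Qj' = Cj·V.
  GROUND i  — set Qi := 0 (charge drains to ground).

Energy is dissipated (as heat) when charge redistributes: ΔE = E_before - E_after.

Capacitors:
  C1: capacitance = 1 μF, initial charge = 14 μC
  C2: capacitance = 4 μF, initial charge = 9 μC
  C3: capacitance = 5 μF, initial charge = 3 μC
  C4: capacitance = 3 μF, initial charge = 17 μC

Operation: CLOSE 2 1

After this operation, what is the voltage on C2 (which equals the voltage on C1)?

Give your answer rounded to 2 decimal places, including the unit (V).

Answer: 4.60 V

Derivation:
Initial: C1(1μF, Q=14μC, V=14.00V), C2(4μF, Q=9μC, V=2.25V), C3(5μF, Q=3μC, V=0.60V), C4(3μF, Q=17μC, V=5.67V)
Op 1: CLOSE 2-1: Q_total=23.00, C_total=5.00, V=4.60; Q2=18.40, Q1=4.60; dissipated=55.225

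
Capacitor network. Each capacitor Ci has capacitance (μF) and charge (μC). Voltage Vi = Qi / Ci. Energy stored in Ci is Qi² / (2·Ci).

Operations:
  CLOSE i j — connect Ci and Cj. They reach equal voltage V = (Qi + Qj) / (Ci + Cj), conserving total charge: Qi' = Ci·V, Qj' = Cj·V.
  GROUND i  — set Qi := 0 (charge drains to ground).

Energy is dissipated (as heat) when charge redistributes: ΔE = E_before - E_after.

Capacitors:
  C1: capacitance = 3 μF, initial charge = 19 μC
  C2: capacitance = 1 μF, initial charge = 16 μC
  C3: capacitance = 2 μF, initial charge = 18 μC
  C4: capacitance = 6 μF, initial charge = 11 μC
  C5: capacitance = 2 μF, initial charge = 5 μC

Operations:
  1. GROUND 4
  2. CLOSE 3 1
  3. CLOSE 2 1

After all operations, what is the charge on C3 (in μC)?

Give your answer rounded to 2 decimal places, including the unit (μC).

Answer: 14.80 μC

Derivation:
Initial: C1(3μF, Q=19μC, V=6.33V), C2(1μF, Q=16μC, V=16.00V), C3(2μF, Q=18μC, V=9.00V), C4(6μF, Q=11μC, V=1.83V), C5(2μF, Q=5μC, V=2.50V)
Op 1: GROUND 4: Q4=0; energy lost=10.083
Op 2: CLOSE 3-1: Q_total=37.00, C_total=5.00, V=7.40; Q3=14.80, Q1=22.20; dissipated=4.267
Op 3: CLOSE 2-1: Q_total=38.20, C_total=4.00, V=9.55; Q2=9.55, Q1=28.65; dissipated=27.735
Final charges: Q1=28.65, Q2=9.55, Q3=14.80, Q4=0.00, Q5=5.00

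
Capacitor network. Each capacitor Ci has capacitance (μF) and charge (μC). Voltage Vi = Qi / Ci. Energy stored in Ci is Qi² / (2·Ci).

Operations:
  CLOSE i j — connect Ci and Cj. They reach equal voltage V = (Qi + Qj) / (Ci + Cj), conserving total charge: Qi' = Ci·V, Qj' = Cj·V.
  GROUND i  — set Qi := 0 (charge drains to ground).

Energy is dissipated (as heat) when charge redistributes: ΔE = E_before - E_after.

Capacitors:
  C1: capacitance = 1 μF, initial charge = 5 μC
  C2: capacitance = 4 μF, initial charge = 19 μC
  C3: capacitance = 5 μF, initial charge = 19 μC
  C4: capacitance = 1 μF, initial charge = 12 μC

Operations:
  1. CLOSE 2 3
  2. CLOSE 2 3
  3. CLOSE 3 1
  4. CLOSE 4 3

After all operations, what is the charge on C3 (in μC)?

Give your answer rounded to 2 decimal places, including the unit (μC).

Answer: 28.13 μC

Derivation:
Initial: C1(1μF, Q=5μC, V=5.00V), C2(4μF, Q=19μC, V=4.75V), C3(5μF, Q=19μC, V=3.80V), C4(1μF, Q=12μC, V=12.00V)
Op 1: CLOSE 2-3: Q_total=38.00, C_total=9.00, V=4.22; Q2=16.89, Q3=21.11; dissipated=1.003
Op 2: CLOSE 2-3: Q_total=38.00, C_total=9.00, V=4.22; Q2=16.89, Q3=21.11; dissipated=0.000
Op 3: CLOSE 3-1: Q_total=26.11, C_total=6.00, V=4.35; Q3=21.76, Q1=4.35; dissipated=0.252
Op 4: CLOSE 4-3: Q_total=33.76, C_total=6.00, V=5.63; Q4=5.63, Q3=28.13; dissipated=24.373
Final charges: Q1=4.35, Q2=16.89, Q3=28.13, Q4=5.63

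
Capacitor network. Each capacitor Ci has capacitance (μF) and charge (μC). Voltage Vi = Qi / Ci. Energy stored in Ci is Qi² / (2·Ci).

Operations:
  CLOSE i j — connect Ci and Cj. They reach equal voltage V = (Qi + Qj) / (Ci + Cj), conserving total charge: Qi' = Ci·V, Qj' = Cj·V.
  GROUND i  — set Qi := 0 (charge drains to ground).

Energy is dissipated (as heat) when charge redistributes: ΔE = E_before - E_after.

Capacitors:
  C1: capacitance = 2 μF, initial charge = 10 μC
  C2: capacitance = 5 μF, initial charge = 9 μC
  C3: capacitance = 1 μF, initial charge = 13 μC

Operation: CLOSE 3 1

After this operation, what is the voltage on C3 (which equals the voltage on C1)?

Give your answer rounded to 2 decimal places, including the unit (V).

Initial: C1(2μF, Q=10μC, V=5.00V), C2(5μF, Q=9μC, V=1.80V), C3(1μF, Q=13μC, V=13.00V)
Op 1: CLOSE 3-1: Q_total=23.00, C_total=3.00, V=7.67; Q3=7.67, Q1=15.33; dissipated=21.333

Answer: 7.67 V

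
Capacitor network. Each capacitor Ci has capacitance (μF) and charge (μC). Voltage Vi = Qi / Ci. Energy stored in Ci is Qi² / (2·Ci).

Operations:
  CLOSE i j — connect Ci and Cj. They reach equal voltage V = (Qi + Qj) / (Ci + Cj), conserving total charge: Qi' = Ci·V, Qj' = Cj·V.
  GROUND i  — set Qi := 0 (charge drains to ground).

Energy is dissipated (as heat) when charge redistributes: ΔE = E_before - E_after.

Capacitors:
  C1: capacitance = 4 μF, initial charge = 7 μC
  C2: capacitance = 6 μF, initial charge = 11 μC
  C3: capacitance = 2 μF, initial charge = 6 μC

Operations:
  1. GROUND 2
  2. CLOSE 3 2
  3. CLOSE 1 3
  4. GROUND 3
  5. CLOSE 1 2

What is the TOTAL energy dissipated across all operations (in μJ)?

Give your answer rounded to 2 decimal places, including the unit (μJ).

Answer: 20.04 μJ

Derivation:
Initial: C1(4μF, Q=7μC, V=1.75V), C2(6μF, Q=11μC, V=1.83V), C3(2μF, Q=6μC, V=3.00V)
Op 1: GROUND 2: Q2=0; energy lost=10.083
Op 2: CLOSE 3-2: Q_total=6.00, C_total=8.00, V=0.75; Q3=1.50, Q2=4.50; dissipated=6.750
Op 3: CLOSE 1-3: Q_total=8.50, C_total=6.00, V=1.42; Q1=5.67, Q3=2.83; dissipated=0.667
Op 4: GROUND 3: Q3=0; energy lost=2.007
Op 5: CLOSE 1-2: Q_total=10.17, C_total=10.00, V=1.02; Q1=4.07, Q2=6.10; dissipated=0.533
Total dissipated: 20.040 μJ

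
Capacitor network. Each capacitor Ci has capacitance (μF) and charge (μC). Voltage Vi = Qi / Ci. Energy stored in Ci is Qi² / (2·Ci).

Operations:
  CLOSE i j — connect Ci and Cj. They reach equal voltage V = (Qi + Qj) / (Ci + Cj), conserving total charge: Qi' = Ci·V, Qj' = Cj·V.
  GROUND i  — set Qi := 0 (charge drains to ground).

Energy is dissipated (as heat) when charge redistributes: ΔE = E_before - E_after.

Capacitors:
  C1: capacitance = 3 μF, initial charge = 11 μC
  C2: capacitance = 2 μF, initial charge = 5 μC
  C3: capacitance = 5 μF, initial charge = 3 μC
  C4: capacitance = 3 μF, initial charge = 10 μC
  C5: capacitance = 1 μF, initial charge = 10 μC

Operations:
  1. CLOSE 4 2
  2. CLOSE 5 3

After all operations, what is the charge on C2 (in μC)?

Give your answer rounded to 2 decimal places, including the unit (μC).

Initial: C1(3μF, Q=11μC, V=3.67V), C2(2μF, Q=5μC, V=2.50V), C3(5μF, Q=3μC, V=0.60V), C4(3μF, Q=10μC, V=3.33V), C5(1μF, Q=10μC, V=10.00V)
Op 1: CLOSE 4-2: Q_total=15.00, C_total=5.00, V=3.00; Q4=9.00, Q2=6.00; dissipated=0.417
Op 2: CLOSE 5-3: Q_total=13.00, C_total=6.00, V=2.17; Q5=2.17, Q3=10.83; dissipated=36.817
Final charges: Q1=11.00, Q2=6.00, Q3=10.83, Q4=9.00, Q5=2.17

Answer: 6.00 μC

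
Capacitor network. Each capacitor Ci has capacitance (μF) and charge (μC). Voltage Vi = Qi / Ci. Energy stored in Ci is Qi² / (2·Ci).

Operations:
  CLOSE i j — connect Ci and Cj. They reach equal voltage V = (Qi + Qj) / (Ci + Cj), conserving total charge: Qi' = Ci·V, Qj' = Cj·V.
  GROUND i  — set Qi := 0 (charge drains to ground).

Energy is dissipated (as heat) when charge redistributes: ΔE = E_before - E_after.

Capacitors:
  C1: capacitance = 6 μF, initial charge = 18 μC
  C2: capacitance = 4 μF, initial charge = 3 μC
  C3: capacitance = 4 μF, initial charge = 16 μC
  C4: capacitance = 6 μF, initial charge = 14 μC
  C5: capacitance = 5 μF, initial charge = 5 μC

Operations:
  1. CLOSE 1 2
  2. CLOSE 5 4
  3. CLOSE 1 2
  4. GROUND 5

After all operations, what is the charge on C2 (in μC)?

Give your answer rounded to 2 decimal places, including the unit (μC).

Initial: C1(6μF, Q=18μC, V=3.00V), C2(4μF, Q=3μC, V=0.75V), C3(4μF, Q=16μC, V=4.00V), C4(6μF, Q=14μC, V=2.33V), C5(5μF, Q=5μC, V=1.00V)
Op 1: CLOSE 1-2: Q_total=21.00, C_total=10.00, V=2.10; Q1=12.60, Q2=8.40; dissipated=6.075
Op 2: CLOSE 5-4: Q_total=19.00, C_total=11.00, V=1.73; Q5=8.64, Q4=10.36; dissipated=2.424
Op 3: CLOSE 1-2: Q_total=21.00, C_total=10.00, V=2.10; Q1=12.60, Q2=8.40; dissipated=0.000
Op 4: GROUND 5: Q5=0; energy lost=7.459
Final charges: Q1=12.60, Q2=8.40, Q3=16.00, Q4=10.36, Q5=0.00

Answer: 8.40 μC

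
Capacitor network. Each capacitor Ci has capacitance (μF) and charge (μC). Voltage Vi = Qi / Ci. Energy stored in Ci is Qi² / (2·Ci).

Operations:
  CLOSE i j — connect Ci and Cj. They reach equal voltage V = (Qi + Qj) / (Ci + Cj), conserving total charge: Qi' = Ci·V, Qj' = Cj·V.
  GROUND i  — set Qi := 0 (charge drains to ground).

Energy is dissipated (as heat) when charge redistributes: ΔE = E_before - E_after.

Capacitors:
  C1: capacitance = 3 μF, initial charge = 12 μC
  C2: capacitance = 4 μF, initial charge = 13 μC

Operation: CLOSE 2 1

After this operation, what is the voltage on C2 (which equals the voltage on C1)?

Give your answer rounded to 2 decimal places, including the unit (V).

Initial: C1(3μF, Q=12μC, V=4.00V), C2(4μF, Q=13μC, V=3.25V)
Op 1: CLOSE 2-1: Q_total=25.00, C_total=7.00, V=3.57; Q2=14.29, Q1=10.71; dissipated=0.482

Answer: 3.57 V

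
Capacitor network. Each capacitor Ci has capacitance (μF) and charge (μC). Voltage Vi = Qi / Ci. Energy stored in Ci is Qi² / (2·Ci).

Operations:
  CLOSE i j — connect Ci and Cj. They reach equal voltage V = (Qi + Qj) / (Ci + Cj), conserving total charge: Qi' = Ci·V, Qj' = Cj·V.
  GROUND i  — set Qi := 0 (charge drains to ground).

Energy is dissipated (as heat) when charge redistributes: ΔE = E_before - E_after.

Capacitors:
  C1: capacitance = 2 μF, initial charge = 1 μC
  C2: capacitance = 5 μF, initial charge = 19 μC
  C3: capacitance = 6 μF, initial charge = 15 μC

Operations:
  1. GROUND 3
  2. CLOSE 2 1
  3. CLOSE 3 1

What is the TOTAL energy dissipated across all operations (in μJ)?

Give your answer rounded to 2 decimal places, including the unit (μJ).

Initial: C1(2μF, Q=1μC, V=0.50V), C2(5μF, Q=19μC, V=3.80V), C3(6μF, Q=15μC, V=2.50V)
Op 1: GROUND 3: Q3=0; energy lost=18.750
Op 2: CLOSE 2-1: Q_total=20.00, C_total=7.00, V=2.86; Q2=14.29, Q1=5.71; dissipated=7.779
Op 3: CLOSE 3-1: Q_total=5.71, C_total=8.00, V=0.71; Q3=4.29, Q1=1.43; dissipated=6.122
Total dissipated: 32.651 μJ

Answer: 32.65 μJ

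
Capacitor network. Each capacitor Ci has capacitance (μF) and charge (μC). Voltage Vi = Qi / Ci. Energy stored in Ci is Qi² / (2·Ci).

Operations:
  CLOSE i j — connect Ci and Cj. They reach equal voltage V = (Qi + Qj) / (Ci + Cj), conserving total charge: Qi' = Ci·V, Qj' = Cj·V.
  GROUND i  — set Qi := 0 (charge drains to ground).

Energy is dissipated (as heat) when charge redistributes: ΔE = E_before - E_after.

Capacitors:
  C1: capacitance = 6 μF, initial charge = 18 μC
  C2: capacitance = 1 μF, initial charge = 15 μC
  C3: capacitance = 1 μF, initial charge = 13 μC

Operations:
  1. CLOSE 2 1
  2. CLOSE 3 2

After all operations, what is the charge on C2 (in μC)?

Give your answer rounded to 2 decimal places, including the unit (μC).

Initial: C1(6μF, Q=18μC, V=3.00V), C2(1μF, Q=15μC, V=15.00V), C3(1μF, Q=13μC, V=13.00V)
Op 1: CLOSE 2-1: Q_total=33.00, C_total=7.00, V=4.71; Q2=4.71, Q1=28.29; dissipated=61.714
Op 2: CLOSE 3-2: Q_total=17.71, C_total=2.00, V=8.86; Q3=8.86, Q2=8.86; dissipated=17.163
Final charges: Q1=28.29, Q2=8.86, Q3=8.86

Answer: 8.86 μC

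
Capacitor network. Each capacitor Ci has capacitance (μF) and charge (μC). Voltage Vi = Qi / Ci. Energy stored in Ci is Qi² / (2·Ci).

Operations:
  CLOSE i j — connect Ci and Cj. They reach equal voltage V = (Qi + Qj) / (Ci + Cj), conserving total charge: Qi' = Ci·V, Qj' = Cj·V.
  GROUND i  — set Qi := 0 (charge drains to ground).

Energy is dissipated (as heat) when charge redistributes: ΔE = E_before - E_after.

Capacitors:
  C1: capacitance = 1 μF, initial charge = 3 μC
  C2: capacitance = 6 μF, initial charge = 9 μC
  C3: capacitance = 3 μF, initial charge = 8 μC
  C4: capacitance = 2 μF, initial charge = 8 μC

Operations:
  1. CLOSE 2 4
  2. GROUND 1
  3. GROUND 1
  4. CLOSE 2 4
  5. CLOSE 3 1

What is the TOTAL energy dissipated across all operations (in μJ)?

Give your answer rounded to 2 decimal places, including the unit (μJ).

Answer: 11.85 μJ

Derivation:
Initial: C1(1μF, Q=3μC, V=3.00V), C2(6μF, Q=9μC, V=1.50V), C3(3μF, Q=8μC, V=2.67V), C4(2μF, Q=8μC, V=4.00V)
Op 1: CLOSE 2-4: Q_total=17.00, C_total=8.00, V=2.12; Q2=12.75, Q4=4.25; dissipated=4.688
Op 2: GROUND 1: Q1=0; energy lost=4.500
Op 3: GROUND 1: Q1=0; energy lost=0.000
Op 4: CLOSE 2-4: Q_total=17.00, C_total=8.00, V=2.12; Q2=12.75, Q4=4.25; dissipated=0.000
Op 5: CLOSE 3-1: Q_total=8.00, C_total=4.00, V=2.00; Q3=6.00, Q1=2.00; dissipated=2.667
Total dissipated: 11.854 μJ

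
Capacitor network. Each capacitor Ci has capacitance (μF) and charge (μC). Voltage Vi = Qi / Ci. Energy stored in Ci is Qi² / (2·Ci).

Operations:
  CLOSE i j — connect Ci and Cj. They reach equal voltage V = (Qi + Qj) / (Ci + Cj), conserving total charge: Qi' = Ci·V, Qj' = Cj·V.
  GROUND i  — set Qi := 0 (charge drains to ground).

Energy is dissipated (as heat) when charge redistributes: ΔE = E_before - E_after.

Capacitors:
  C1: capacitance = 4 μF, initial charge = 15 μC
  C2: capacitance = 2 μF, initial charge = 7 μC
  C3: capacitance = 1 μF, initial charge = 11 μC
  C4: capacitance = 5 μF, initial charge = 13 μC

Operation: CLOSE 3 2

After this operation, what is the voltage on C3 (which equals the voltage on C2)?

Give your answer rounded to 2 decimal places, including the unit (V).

Initial: C1(4μF, Q=15μC, V=3.75V), C2(2μF, Q=7μC, V=3.50V), C3(1μF, Q=11μC, V=11.00V), C4(5μF, Q=13μC, V=2.60V)
Op 1: CLOSE 3-2: Q_total=18.00, C_total=3.00, V=6.00; Q3=6.00, Q2=12.00; dissipated=18.750

Answer: 6.00 V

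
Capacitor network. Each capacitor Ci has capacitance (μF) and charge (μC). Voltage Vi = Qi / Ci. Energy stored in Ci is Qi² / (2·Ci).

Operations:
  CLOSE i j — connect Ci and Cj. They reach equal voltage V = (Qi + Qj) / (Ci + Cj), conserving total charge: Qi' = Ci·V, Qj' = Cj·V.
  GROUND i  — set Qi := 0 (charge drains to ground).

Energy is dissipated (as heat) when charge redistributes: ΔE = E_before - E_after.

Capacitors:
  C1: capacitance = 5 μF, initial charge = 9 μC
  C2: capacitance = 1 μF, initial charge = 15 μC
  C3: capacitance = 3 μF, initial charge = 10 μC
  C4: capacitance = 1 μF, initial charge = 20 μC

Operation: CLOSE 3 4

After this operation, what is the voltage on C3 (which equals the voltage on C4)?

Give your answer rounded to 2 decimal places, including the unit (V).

Answer: 7.50 V

Derivation:
Initial: C1(5μF, Q=9μC, V=1.80V), C2(1μF, Q=15μC, V=15.00V), C3(3μF, Q=10μC, V=3.33V), C4(1μF, Q=20μC, V=20.00V)
Op 1: CLOSE 3-4: Q_total=30.00, C_total=4.00, V=7.50; Q3=22.50, Q4=7.50; dissipated=104.167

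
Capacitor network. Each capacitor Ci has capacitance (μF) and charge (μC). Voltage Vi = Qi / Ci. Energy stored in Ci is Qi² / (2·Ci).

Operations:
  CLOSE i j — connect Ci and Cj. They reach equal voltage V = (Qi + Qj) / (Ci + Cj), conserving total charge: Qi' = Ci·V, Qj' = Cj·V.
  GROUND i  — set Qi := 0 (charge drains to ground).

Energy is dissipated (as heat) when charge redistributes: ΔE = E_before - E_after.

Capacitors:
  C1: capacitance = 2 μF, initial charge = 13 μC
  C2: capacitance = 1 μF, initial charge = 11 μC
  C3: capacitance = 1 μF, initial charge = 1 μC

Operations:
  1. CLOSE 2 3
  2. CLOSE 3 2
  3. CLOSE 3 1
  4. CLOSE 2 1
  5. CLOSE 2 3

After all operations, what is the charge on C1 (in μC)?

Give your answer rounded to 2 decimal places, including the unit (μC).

Answer: 12.44 μC

Derivation:
Initial: C1(2μF, Q=13μC, V=6.50V), C2(1μF, Q=11μC, V=11.00V), C3(1μF, Q=1μC, V=1.00V)
Op 1: CLOSE 2-3: Q_total=12.00, C_total=2.00, V=6.00; Q2=6.00, Q3=6.00; dissipated=25.000
Op 2: CLOSE 3-2: Q_total=12.00, C_total=2.00, V=6.00; Q3=6.00, Q2=6.00; dissipated=0.000
Op 3: CLOSE 3-1: Q_total=19.00, C_total=3.00, V=6.33; Q3=6.33, Q1=12.67; dissipated=0.083
Op 4: CLOSE 2-1: Q_total=18.67, C_total=3.00, V=6.22; Q2=6.22, Q1=12.44; dissipated=0.037
Op 5: CLOSE 2-3: Q_total=12.56, C_total=2.00, V=6.28; Q2=6.28, Q3=6.28; dissipated=0.003
Final charges: Q1=12.44, Q2=6.28, Q3=6.28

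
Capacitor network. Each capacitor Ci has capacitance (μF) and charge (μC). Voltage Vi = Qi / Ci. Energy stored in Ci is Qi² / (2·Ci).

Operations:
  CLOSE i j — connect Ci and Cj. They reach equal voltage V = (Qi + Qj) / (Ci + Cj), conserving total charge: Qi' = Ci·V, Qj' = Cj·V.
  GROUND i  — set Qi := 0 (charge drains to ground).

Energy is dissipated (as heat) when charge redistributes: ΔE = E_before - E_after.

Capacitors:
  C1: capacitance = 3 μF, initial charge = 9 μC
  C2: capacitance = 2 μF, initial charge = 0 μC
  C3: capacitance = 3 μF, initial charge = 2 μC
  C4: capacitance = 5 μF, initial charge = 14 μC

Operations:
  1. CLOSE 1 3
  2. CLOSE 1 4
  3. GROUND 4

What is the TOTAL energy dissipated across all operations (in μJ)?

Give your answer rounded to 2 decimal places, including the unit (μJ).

Initial: C1(3μF, Q=9μC, V=3.00V), C2(2μF, Q=0μC, V=0.00V), C3(3μF, Q=2μC, V=0.67V), C4(5μF, Q=14μC, V=2.80V)
Op 1: CLOSE 1-3: Q_total=11.00, C_total=6.00, V=1.83; Q1=5.50, Q3=5.50; dissipated=4.083
Op 2: CLOSE 1-4: Q_total=19.50, C_total=8.00, V=2.44; Q1=7.31, Q4=12.19; dissipated=0.876
Op 3: GROUND 4: Q4=0; energy lost=14.854
Total dissipated: 19.813 μJ

Answer: 19.81 μJ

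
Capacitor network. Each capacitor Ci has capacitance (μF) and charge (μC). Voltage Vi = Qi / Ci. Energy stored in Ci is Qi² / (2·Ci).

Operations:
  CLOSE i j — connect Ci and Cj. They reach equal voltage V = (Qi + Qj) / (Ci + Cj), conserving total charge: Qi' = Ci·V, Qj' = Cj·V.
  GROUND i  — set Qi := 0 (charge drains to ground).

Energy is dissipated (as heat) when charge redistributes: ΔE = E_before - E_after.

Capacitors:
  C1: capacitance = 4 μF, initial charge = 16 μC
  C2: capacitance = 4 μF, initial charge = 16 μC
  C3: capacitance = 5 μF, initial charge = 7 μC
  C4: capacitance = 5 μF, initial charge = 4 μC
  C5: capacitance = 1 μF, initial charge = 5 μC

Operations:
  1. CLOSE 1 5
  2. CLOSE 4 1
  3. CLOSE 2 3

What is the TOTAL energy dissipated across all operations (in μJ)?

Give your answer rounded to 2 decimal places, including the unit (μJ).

Initial: C1(4μF, Q=16μC, V=4.00V), C2(4μF, Q=16μC, V=4.00V), C3(5μF, Q=7μC, V=1.40V), C4(5μF, Q=4μC, V=0.80V), C5(1μF, Q=5μC, V=5.00V)
Op 1: CLOSE 1-5: Q_total=21.00, C_total=5.00, V=4.20; Q1=16.80, Q5=4.20; dissipated=0.400
Op 2: CLOSE 4-1: Q_total=20.80, C_total=9.00, V=2.31; Q4=11.56, Q1=9.24; dissipated=12.844
Op 3: CLOSE 2-3: Q_total=23.00, C_total=9.00, V=2.56; Q2=10.22, Q3=12.78; dissipated=7.511
Total dissipated: 20.756 μJ

Answer: 20.76 μJ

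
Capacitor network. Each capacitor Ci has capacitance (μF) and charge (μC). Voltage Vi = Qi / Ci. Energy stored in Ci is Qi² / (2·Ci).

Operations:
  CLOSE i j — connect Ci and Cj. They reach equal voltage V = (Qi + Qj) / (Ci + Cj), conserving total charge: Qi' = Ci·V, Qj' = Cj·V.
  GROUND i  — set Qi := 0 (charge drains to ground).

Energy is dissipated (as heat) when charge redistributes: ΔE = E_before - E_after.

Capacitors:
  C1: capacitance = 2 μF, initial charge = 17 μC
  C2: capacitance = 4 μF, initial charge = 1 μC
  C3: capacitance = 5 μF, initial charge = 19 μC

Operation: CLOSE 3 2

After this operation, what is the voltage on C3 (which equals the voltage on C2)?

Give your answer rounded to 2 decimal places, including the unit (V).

Initial: C1(2μF, Q=17μC, V=8.50V), C2(4μF, Q=1μC, V=0.25V), C3(5μF, Q=19μC, V=3.80V)
Op 1: CLOSE 3-2: Q_total=20.00, C_total=9.00, V=2.22; Q3=11.11, Q2=8.89; dissipated=14.003

Answer: 2.22 V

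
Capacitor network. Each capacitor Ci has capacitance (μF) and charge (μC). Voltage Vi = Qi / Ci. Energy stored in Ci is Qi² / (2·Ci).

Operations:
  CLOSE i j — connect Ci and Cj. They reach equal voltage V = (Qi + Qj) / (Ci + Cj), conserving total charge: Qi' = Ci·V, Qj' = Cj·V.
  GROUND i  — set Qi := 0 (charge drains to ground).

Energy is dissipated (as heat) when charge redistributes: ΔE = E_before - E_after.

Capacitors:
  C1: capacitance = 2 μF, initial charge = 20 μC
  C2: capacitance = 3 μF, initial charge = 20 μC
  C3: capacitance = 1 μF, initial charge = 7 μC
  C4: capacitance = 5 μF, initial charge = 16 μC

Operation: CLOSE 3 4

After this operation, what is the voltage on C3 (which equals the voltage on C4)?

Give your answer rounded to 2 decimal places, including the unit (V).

Answer: 3.83 V

Derivation:
Initial: C1(2μF, Q=20μC, V=10.00V), C2(3μF, Q=20μC, V=6.67V), C3(1μF, Q=7μC, V=7.00V), C4(5μF, Q=16μC, V=3.20V)
Op 1: CLOSE 3-4: Q_total=23.00, C_total=6.00, V=3.83; Q3=3.83, Q4=19.17; dissipated=6.017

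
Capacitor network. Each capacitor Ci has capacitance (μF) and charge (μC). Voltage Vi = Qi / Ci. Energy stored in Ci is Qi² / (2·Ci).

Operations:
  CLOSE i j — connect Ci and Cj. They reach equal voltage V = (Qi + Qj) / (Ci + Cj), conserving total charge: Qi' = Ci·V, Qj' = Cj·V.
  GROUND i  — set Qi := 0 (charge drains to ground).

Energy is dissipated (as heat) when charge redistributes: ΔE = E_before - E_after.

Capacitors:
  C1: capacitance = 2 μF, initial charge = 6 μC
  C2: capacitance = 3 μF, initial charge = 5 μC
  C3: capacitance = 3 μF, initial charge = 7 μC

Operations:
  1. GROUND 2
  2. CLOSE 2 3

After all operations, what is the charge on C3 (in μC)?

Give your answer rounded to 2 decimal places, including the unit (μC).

Initial: C1(2μF, Q=6μC, V=3.00V), C2(3μF, Q=5μC, V=1.67V), C3(3μF, Q=7μC, V=2.33V)
Op 1: GROUND 2: Q2=0; energy lost=4.167
Op 2: CLOSE 2-3: Q_total=7.00, C_total=6.00, V=1.17; Q2=3.50, Q3=3.50; dissipated=4.083
Final charges: Q1=6.00, Q2=3.50, Q3=3.50

Answer: 3.50 μC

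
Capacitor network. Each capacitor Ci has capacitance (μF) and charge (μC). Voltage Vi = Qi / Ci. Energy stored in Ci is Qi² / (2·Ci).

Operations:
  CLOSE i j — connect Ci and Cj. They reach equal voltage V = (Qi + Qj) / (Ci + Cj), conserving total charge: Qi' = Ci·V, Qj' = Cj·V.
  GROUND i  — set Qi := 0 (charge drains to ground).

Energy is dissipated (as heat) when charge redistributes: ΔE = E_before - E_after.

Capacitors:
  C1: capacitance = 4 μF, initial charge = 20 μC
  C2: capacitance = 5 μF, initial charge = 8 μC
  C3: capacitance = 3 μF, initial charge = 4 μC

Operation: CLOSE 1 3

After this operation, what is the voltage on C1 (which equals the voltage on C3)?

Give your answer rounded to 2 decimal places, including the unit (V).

Initial: C1(4μF, Q=20μC, V=5.00V), C2(5μF, Q=8μC, V=1.60V), C3(3μF, Q=4μC, V=1.33V)
Op 1: CLOSE 1-3: Q_total=24.00, C_total=7.00, V=3.43; Q1=13.71, Q3=10.29; dissipated=11.524

Answer: 3.43 V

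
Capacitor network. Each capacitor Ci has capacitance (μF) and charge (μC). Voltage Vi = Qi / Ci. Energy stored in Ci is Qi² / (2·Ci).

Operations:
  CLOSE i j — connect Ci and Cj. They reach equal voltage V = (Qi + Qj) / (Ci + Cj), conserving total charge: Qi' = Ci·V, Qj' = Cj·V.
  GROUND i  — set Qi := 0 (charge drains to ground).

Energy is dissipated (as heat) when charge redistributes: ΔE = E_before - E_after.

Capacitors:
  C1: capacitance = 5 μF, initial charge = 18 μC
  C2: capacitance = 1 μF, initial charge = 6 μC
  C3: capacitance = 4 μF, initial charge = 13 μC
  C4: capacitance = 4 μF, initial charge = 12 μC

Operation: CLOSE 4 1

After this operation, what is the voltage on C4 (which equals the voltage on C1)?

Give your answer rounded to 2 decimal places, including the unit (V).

Answer: 3.33 V

Derivation:
Initial: C1(5μF, Q=18μC, V=3.60V), C2(1μF, Q=6μC, V=6.00V), C3(4μF, Q=13μC, V=3.25V), C4(4μF, Q=12μC, V=3.00V)
Op 1: CLOSE 4-1: Q_total=30.00, C_total=9.00, V=3.33; Q4=13.33, Q1=16.67; dissipated=0.400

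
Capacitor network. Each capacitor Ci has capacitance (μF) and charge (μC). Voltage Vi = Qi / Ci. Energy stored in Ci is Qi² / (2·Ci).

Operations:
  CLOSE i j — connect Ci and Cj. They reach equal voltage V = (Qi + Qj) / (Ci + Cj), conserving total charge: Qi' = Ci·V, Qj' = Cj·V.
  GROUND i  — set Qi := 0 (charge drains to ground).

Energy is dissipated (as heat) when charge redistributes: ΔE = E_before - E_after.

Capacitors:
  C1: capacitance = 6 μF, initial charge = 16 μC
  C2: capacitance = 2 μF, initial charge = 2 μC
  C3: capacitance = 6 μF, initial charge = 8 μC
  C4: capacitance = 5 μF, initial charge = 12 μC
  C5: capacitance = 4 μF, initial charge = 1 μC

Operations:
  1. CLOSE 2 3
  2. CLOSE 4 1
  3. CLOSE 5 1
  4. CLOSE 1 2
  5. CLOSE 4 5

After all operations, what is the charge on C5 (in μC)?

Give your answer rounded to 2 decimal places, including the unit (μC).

Initial: C1(6μF, Q=16μC, V=2.67V), C2(2μF, Q=2μC, V=1.00V), C3(6μF, Q=8μC, V=1.33V), C4(5μF, Q=12μC, V=2.40V), C5(4μF, Q=1μC, V=0.25V)
Op 1: CLOSE 2-3: Q_total=10.00, C_total=8.00, V=1.25; Q2=2.50, Q3=7.50; dissipated=0.083
Op 2: CLOSE 4-1: Q_total=28.00, C_total=11.00, V=2.55; Q4=12.73, Q1=15.27; dissipated=0.097
Op 3: CLOSE 5-1: Q_total=16.27, C_total=10.00, V=1.63; Q5=6.51, Q1=9.76; dissipated=6.323
Op 4: CLOSE 1-2: Q_total=12.26, C_total=8.00, V=1.53; Q1=9.20, Q2=3.07; dissipated=0.107
Op 5: CLOSE 4-5: Q_total=19.24, C_total=9.00, V=2.14; Q4=10.69, Q5=8.55; dissipated=0.937
Final charges: Q1=9.20, Q2=3.07, Q3=7.50, Q4=10.69, Q5=8.55

Answer: 8.55 μC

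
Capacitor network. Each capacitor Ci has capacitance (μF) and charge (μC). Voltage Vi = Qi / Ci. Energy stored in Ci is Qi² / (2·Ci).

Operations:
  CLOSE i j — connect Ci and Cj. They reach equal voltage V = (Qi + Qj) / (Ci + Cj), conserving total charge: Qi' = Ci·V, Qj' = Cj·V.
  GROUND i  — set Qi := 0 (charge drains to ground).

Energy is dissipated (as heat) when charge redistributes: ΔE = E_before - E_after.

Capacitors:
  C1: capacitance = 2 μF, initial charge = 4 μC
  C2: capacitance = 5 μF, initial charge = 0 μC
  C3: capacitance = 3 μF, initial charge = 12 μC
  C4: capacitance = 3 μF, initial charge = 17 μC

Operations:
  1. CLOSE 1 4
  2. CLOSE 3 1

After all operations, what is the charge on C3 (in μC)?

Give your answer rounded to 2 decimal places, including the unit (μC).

Initial: C1(2μF, Q=4μC, V=2.00V), C2(5μF, Q=0μC, V=0.00V), C3(3μF, Q=12μC, V=4.00V), C4(3μF, Q=17μC, V=5.67V)
Op 1: CLOSE 1-4: Q_total=21.00, C_total=5.00, V=4.20; Q1=8.40, Q4=12.60; dissipated=8.067
Op 2: CLOSE 3-1: Q_total=20.40, C_total=5.00, V=4.08; Q3=12.24, Q1=8.16; dissipated=0.024
Final charges: Q1=8.16, Q2=0.00, Q3=12.24, Q4=12.60

Answer: 12.24 μC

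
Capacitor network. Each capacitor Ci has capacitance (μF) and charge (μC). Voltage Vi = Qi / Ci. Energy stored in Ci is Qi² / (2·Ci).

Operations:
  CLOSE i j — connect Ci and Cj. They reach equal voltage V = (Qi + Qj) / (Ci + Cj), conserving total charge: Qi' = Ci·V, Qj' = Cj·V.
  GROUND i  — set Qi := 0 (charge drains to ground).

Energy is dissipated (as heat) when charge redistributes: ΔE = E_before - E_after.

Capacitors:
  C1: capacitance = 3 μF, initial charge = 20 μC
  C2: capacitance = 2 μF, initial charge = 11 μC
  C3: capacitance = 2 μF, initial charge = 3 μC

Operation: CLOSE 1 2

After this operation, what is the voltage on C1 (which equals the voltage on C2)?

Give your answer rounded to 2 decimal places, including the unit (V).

Answer: 6.20 V

Derivation:
Initial: C1(3μF, Q=20μC, V=6.67V), C2(2μF, Q=11μC, V=5.50V), C3(2μF, Q=3μC, V=1.50V)
Op 1: CLOSE 1-2: Q_total=31.00, C_total=5.00, V=6.20; Q1=18.60, Q2=12.40; dissipated=0.817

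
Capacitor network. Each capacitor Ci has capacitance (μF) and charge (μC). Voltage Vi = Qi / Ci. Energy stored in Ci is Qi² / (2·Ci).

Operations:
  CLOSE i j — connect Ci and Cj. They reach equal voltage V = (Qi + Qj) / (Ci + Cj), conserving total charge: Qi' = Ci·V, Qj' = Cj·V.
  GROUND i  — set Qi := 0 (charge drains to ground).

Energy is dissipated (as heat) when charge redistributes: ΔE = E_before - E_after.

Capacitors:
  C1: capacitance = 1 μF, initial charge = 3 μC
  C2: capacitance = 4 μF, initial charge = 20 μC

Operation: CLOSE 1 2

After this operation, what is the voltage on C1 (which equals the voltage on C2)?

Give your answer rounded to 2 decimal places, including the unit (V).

Initial: C1(1μF, Q=3μC, V=3.00V), C2(4μF, Q=20μC, V=5.00V)
Op 1: CLOSE 1-2: Q_total=23.00, C_total=5.00, V=4.60; Q1=4.60, Q2=18.40; dissipated=1.600

Answer: 4.60 V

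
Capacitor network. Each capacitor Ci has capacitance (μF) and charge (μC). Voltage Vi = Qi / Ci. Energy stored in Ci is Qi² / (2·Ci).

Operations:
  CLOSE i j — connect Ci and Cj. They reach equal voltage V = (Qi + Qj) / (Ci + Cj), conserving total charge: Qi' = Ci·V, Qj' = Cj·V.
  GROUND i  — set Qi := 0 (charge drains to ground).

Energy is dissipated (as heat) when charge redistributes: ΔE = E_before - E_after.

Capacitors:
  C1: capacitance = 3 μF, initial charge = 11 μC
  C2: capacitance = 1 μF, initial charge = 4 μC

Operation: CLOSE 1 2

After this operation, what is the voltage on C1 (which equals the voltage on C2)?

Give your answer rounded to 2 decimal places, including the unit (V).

Answer: 3.75 V

Derivation:
Initial: C1(3μF, Q=11μC, V=3.67V), C2(1μF, Q=4μC, V=4.00V)
Op 1: CLOSE 1-2: Q_total=15.00, C_total=4.00, V=3.75; Q1=11.25, Q2=3.75; dissipated=0.042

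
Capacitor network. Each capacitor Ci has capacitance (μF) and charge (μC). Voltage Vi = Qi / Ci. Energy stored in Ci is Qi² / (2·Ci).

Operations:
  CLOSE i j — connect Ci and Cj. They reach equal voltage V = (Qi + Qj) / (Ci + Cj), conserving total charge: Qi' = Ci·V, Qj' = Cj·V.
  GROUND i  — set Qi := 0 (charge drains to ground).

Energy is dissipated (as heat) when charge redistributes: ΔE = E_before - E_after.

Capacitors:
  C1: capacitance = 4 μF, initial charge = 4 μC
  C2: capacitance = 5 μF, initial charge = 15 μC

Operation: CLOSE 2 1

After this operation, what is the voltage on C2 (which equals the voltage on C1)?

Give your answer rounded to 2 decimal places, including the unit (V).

Answer: 2.11 V

Derivation:
Initial: C1(4μF, Q=4μC, V=1.00V), C2(5μF, Q=15μC, V=3.00V)
Op 1: CLOSE 2-1: Q_total=19.00, C_total=9.00, V=2.11; Q2=10.56, Q1=8.44; dissipated=4.444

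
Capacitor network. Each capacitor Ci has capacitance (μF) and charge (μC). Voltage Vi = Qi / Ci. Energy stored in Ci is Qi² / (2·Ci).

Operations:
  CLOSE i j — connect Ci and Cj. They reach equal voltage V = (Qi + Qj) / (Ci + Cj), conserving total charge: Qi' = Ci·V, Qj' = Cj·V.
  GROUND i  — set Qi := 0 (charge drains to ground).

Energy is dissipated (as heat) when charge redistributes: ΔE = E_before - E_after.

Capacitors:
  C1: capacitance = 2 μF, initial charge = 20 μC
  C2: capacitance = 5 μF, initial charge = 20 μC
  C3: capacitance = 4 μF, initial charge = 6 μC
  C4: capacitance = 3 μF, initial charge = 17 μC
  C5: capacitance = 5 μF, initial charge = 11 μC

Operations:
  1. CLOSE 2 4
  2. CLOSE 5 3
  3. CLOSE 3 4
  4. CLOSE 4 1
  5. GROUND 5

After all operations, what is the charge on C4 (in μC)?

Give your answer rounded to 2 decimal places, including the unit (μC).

Initial: C1(2μF, Q=20μC, V=10.00V), C2(5μF, Q=20μC, V=4.00V), C3(4μF, Q=6μC, V=1.50V), C4(3μF, Q=17μC, V=5.67V), C5(5μF, Q=11μC, V=2.20V)
Op 1: CLOSE 2-4: Q_total=37.00, C_total=8.00, V=4.62; Q2=23.12, Q4=13.88; dissipated=2.604
Op 2: CLOSE 5-3: Q_total=17.00, C_total=9.00, V=1.89; Q5=9.44, Q3=7.56; dissipated=0.544
Op 3: CLOSE 3-4: Q_total=21.43, C_total=7.00, V=3.06; Q3=12.25, Q4=9.18; dissipated=6.417
Op 4: CLOSE 4-1: Q_total=29.18, C_total=5.00, V=5.84; Q4=17.51, Q1=11.67; dissipated=28.886
Op 5: GROUND 5: Q5=0; energy lost=8.920
Final charges: Q1=11.67, Q2=23.12, Q3=12.25, Q4=17.51, Q5=0.00

Answer: 17.51 μC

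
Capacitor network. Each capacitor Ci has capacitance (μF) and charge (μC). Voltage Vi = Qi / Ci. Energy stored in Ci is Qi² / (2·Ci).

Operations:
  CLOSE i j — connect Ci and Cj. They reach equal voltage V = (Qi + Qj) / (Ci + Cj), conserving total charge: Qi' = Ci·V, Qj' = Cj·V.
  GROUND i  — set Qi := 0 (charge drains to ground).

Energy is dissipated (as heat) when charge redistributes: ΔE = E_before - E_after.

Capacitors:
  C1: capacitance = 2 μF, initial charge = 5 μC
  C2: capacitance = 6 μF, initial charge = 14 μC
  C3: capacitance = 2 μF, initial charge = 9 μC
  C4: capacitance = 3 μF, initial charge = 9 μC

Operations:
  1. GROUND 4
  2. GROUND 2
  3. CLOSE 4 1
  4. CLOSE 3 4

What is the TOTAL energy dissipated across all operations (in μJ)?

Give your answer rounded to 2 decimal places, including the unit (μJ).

Answer: 40.93 μJ

Derivation:
Initial: C1(2μF, Q=5μC, V=2.50V), C2(6μF, Q=14μC, V=2.33V), C3(2μF, Q=9μC, V=4.50V), C4(3μF, Q=9μC, V=3.00V)
Op 1: GROUND 4: Q4=0; energy lost=13.500
Op 2: GROUND 2: Q2=0; energy lost=16.333
Op 3: CLOSE 4-1: Q_total=5.00, C_total=5.00, V=1.00; Q4=3.00, Q1=2.00; dissipated=3.750
Op 4: CLOSE 3-4: Q_total=12.00, C_total=5.00, V=2.40; Q3=4.80, Q4=7.20; dissipated=7.350
Total dissipated: 40.933 μJ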